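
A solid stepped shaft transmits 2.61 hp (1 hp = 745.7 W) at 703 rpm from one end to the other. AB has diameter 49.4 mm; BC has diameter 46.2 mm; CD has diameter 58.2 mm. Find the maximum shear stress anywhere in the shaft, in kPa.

1370 kPa

ω = 2π·703/60 = 73.62 rad/s, so T = P/ω = 2.61×745.7 / 73.62 = 26.44 N·m.
Under the same torque, τ_max = 16T/(πd³) is largest where d is smallest — segment BC (d = 46.2 mm).
τ_max = 16·26.44/(π·(0.0462)³) = 1.365×10^6 Pa.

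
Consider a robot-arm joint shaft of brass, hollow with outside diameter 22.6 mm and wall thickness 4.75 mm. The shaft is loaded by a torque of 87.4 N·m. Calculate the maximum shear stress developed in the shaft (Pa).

J = π(d_o⁴ − d_i⁴)/32 = π(0.0226⁴ − 0.0131⁴)/32 = 2.272×10^-8 m⁴.
τ_max = T·r/J = 87.40 × 0.0113 / 2.272×10^-8 = 4.347×10^7 Pa.

4.35e7 Pa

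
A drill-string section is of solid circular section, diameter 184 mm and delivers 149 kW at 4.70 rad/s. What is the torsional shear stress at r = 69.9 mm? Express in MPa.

ω = 4.70 rad/s, so T = P/ω = 149×10³ / 4.700 = 31700 N·m.
J = πd⁴/32 = π(0.184)⁴/32 = 1.125×10^-4 m⁴.
Shear stress varies linearly with radius: τ = T·r/J = 31700 × 0.0699 / 1.125×10^-4 = 1.969×10^7 Pa.

19.7 MPa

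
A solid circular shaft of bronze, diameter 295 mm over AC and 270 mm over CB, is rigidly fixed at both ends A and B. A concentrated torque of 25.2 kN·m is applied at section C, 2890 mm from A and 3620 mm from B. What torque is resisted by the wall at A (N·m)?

Compatibility: T_A·a/J_AC = T_B·b/J_CB with T_A + T_B = T₀.
J_AC = 7.44×10^-4 m⁴, J_CB = 5.22×10^-4 m⁴, so T_A = T₀·(J_AC/a)/((J_AC/a)+(J_CB/b)) = 16150 N·m, T_B = 9048 N·m.

16200 N·m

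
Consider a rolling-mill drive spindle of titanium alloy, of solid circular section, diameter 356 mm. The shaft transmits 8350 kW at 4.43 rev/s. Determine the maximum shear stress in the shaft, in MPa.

33.9 MPa

ω = 2π·4.43 = 27.83 rad/s, so T = P/ω = 8350×10³ / 27.83 = 300000 N·m.
J = πd⁴/32 = π(0.356)⁴/32 = 1.577×10^-3 m⁴.
τ_max = T·r/J = 300000 × 0.178 / 1.577×10^-3 = 3.386×10^7 Pa.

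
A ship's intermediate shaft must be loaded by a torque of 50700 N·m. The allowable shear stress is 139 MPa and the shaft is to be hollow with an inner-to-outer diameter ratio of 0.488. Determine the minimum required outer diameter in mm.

125 mm

For a hollow shaft with d_i/d_o = 0.488: τ_max = 16T/(π d_o³ (1−k⁴)), so d_o = [16T/(π τ_allow (1−k⁴))]^(1/3) = [16·50700/(π·1.39×10^8·0.9433)]^(1/3) = 0.1253 m.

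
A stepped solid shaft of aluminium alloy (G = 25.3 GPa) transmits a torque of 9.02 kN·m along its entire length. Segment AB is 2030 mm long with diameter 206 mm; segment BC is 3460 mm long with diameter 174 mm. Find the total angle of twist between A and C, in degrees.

J_AB = π(0.206)⁴/32 = 1.77×10^-4 m⁴; J_BC = π(0.174)⁴/32 = 9.00×10^-5 m⁴.
θ = (T/G)·Σ L_i/J_i = (9020/25.3×10⁹)·(2.03/1.77×10^-4 + 3.46/9.00×10^-5) = 0.01780 rad.

1.02°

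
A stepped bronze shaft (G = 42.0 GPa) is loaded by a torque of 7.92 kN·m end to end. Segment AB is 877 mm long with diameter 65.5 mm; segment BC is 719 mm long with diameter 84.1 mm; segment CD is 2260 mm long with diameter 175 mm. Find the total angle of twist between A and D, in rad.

J_AB = π(0.0655)⁴/32 = 1.81×10^-6 m⁴; J_BC = π(0.0841)⁴/32 = 4.91×10^-6 m⁴; J_CD = π(0.175)⁴/32 = 9.21×10^-5 m⁴.
θ = (T/G)·Σ L_i/J_i = (7920/42.0×10⁹)·(0.877/1.81×10^-6 + 0.719/4.91×10^-6 + 2.26/9.21×10^-5) = 0.1238 rad.

0.124 rad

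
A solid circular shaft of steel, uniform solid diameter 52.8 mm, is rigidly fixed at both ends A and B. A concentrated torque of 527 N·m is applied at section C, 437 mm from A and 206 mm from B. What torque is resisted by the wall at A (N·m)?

With uniform GJ and both ends fixed, compatibility θ_AC = θ_CB gives T_A·a = T_B·b, together with T_A + T_B = T₀.
T_A = T₀·b/(a+b) = 527.0·206/643.0 = 168.8 N·m; T_B = 358.2 N·m.

169 N·m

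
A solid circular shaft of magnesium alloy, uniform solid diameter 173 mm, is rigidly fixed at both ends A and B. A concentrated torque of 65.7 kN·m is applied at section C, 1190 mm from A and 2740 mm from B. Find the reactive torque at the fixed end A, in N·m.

With uniform GJ and both ends fixed, compatibility θ_AC = θ_CB gives T_A·a = T_B·b, together with T_A + T_B = T₀.
T_A = T₀·b/(a+b) = 65700·2740/3930 = 45810 N·m; T_B = 19890 N·m.

45800 N·m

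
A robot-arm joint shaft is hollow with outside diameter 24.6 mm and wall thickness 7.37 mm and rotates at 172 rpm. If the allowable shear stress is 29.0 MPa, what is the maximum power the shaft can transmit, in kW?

1.49 kW

J = π(d_o⁴ − d_i⁴)/32 = π(0.0246⁴ − 0.00986⁴)/32 = 3.503×10^-8 m⁴.
T_max = τ_allow·J/r = 2.90×10^7 × 3.503×10^-8 / 0.0123 = 82.58 N·m.
ω = 2π·172/60 = 18.01 rad/s, so P_max = T_max·ω = 1487 W.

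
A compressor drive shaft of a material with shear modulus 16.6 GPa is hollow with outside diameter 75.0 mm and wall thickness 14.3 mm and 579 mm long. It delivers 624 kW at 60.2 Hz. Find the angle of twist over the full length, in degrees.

ω = 2π·60.2 = 378.2 rad/s, so T = P/ω = 624×10³ / 378.2 = 1650 N·m.
J = π(d_o⁴ − d_i⁴)/32 = π(0.0750⁴ − 0.0464⁴)/32 = 2.651×10^-6 m⁴.
θ = T·L/(G·J) = 1650 × 0.579 / (16.6×10⁹ × 2.651×10^-6) = 0.02170 rad.

1.24°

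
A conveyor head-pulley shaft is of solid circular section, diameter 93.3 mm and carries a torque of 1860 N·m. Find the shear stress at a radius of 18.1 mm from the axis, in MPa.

J = πd⁴/32 = π(0.0933)⁴/32 = 7.439×10^-6 m⁴.
Shear stress varies linearly with radius: τ = T·r/J = 1860 × 0.0181 / 7.439×10^-6 = 4.525×10^6 Pa.

4.53 MPa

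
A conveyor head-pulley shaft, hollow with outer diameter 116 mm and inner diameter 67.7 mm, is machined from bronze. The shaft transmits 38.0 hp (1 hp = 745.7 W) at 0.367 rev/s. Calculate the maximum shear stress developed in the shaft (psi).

6580 psi

ω = 2π·0.367 = 2.306 rad/s, so T = P/ω = 38.0×745.7 / 2.306 = 12290 N·m.
J = π(d_o⁴ − d_i⁴)/32 = π(0.116⁴ − 0.0677⁴)/32 = 1.571×10^-5 m⁴.
τ_max = T·r/J = 12290 × 0.0580 / 1.571×10^-5 = 4.536×10^7 Pa.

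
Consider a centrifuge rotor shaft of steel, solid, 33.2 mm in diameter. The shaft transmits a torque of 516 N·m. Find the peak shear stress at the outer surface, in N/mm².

J = πd⁴/32 = π(0.0332)⁴/32 = 1.193×10^-7 m⁴.
τ_max = T·r/J = 516.0 × 0.0166 / 1.193×10^-7 = 7.181×10^7 Pa.

71.8 N/mm²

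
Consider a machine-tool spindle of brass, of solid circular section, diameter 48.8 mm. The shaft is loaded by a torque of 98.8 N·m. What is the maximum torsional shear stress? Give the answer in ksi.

0.628 ksi

J = πd⁴/32 = π(0.0488)⁴/32 = 5.568×10^-7 m⁴.
τ_max = T·r/J = 98.80 × 0.0244 / 5.568×10^-7 = 4.330×10^6 Pa.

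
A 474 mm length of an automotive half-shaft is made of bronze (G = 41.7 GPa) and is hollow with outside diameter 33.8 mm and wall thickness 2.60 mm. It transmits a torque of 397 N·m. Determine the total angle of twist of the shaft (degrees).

4.14°

J = π(d_o⁴ − d_i⁴)/32 = π(0.0338⁴ − 0.0286⁴)/32 = 6.245×10^-8 m⁴.
θ = T·L/(G·J) = 397.0 × 0.474 / (41.7×10⁹ × 6.245×10^-8) = 0.07226 rad.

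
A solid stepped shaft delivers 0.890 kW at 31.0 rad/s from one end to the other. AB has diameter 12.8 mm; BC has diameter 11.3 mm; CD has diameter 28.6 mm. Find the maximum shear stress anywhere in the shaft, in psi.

ω = 31.0 rad/s, so T = P/ω = 0.890×10³ / 31.00 = 28.71 N·m.
Under the same torque, τ_max = 16T/(πd³) is largest where d is smallest — segment BC (d = 11.3 mm).
τ_max = 16·28.71/(π·(0.0113)³) = 1.013×10^8 Pa.

14700 psi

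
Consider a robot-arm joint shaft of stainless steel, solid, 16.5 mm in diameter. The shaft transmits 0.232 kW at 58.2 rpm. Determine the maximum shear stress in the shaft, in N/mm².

ω = 2π·58.2/60 = 6.095 rad/s, so T = P/ω = 0.232×10³ / 6.095 = 38.07 N·m.
J = πd⁴/32 = π(0.0165)⁴/32 = 7.277×10^-9 m⁴.
τ_max = T·r/J = 38.07 × 0.00825 / 7.277×10^-9 = 4.316×10^7 Pa.

43.2 N/mm²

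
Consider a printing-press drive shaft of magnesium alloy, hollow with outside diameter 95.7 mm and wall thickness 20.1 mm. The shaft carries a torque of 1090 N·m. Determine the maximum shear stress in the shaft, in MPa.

J = π(d_o⁴ − d_i⁴)/32 = π(0.0957⁴ − 0.0555⁴)/32 = 7.303×10^-6 m⁴.
τ_max = T·r/J = 1090 × 0.0479 / 7.303×10^-6 = 7.142×10^6 Pa.

7.14 MPa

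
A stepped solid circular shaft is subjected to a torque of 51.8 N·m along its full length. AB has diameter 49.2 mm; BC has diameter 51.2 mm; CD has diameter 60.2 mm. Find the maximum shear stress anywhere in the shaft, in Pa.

Under the same torque, τ_max = 16T/(πd³) is largest where d is smallest — segment AB (d = 49.2 mm).
τ_max = 16·51.80/(π·(0.0492)³) = 2.215×10^6 Pa.

2.22e6 Pa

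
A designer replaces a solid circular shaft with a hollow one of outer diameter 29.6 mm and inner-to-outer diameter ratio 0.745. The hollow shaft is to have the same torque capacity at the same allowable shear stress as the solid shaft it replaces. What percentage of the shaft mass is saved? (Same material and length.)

Equal τ_max and T ⇒ the solid shaft needs d_s³ = d_o³(1−k⁴), so d_s = 29.6·(1−0.745⁴)^(1/3) = 26.18 mm.
Area ratio A_h/A_s = d_o²(1−k²)/d_s² = (1−k²)/(1−k⁴)^(2/3) = 0.5688.
Mass saving = 1 − 0.5688 = 43.1 %.

43.1 %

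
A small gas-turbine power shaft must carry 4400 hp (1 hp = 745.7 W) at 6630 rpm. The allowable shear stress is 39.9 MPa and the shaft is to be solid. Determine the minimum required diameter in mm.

ω = 2π·6630/60 = 694.3 rad/s, so T = P/ω = 4400×745.7 / 694.3 = 4726 N·m.
For a solid shaft τ_max = 16T/(πd³), so d = (16T/(π τ_allow))^(1/3) = (16·4726/(π·3.99×10^7))^(1/3) = 0.08449 m.

84.5 mm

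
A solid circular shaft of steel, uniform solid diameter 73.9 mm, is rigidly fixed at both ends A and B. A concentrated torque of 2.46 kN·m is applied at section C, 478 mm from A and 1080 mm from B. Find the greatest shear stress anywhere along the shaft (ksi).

3.12 ksi

With uniform GJ and both ends fixed, compatibility θ_AC = θ_CB gives T_A·a = T_B·b, together with T_A + T_B = T₀.
T_A = T₀·b/(a+b) = 2460·1080/1558 = 1705 N·m; T_B = 754.7 N·m.
τ in each portion: τ_AC = 2.15×10^7 Pa, τ_CB = 9.52×10^6 Pa; maximum is in AC.
τ_max = T_AC·r/J = 1705·0.0370/2.93×10^-6 = 2.152×10^7 Pa.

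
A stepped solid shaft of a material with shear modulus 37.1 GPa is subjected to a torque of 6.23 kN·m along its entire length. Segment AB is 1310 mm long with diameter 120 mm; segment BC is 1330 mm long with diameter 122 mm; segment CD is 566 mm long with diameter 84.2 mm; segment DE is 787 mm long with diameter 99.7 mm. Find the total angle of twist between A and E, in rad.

0.0540 rad

J_AB = π(0.120)⁴/32 = 2.04×10^-5 m⁴; J_BC = π(0.122)⁴/32 = 2.17×10^-5 m⁴; J_CD = π(0.0842)⁴/32 = 4.93×10^-6 m⁴; J_DE = π(0.0997)⁴/32 = 9.70×10^-6 m⁴.
θ = (T/G)·Σ L_i/J_i = (6230/37.1×10⁹)·(1.31/2.04×10^-5 + 1.33/2.17×10^-5 + 0.566/4.93×10^-6 + 0.787/9.70×10^-6) = 0.05396 rad.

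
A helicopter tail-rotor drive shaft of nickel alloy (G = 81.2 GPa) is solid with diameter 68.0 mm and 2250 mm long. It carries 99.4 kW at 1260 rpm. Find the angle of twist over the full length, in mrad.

ω = 2π·1260/60 = 131.9 rad/s, so T = P/ω = 99.4×10³ / 131.9 = 753.3 N·m.
J = πd⁴/32 = π(0.0680)⁴/32 = 2.099×10^-6 m⁴.
θ = T·L/(G·J) = 753.3 × 2.25 / (81.2×10⁹ × 2.099×10^-6) = 9.944×10^-3 rad.

9.94 mrad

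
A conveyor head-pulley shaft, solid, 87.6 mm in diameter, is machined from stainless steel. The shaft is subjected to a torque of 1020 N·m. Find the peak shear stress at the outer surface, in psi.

1120 psi

J = πd⁴/32 = π(0.0876)⁴/32 = 5.781×10^-6 m⁴.
τ_max = T·r/J = 1020 × 0.0438 / 5.781×10^-6 = 7.728×10^6 Pa.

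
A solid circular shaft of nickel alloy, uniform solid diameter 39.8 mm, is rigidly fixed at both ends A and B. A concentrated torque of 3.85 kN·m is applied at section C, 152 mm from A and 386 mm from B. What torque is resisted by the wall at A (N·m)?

2760 N·m

With uniform GJ and both ends fixed, compatibility θ_AC = θ_CB gives T_A·a = T_B·b, together with T_A + T_B = T₀.
T_A = T₀·b/(a+b) = 3850·386/538.0 = 2762 N·m; T_B = 1088 N·m.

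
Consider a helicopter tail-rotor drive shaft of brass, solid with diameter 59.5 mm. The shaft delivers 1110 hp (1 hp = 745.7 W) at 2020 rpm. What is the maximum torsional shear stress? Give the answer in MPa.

ω = 2π·2020/60 = 211.5 rad/s, so T = P/ω = 1110×745.7 / 211.5 = 3913 N·m.
J = πd⁴/32 = π(0.0595)⁴/32 = 1.230×10^-6 m⁴.
τ_max = T·r/J = 3913 × 0.0297 / 1.230×10^-6 = 9.461×10^7 Pa.

94.6 MPa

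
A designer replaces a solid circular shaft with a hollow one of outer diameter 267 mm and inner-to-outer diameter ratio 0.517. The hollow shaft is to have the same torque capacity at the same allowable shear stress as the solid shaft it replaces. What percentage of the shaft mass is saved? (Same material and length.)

23.0 %

Equal τ_max and T ⇒ the solid shaft needs d_s³ = d_o³(1−k⁴), so d_s = 267·(1−0.517⁴)^(1/3) = 260.5 mm.
Area ratio A_h/A_s = d_o²(1−k²)/d_s² = (1−k²)/(1−k⁴)^(2/3) = 0.7698.
Mass saving = 1 − 0.7698 = 23.0 %.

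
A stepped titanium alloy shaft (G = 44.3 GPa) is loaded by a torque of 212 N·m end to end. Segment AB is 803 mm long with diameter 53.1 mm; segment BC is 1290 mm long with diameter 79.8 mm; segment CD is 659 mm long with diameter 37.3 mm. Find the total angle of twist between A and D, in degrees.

J_AB = π(0.0531)⁴/32 = 7.81×10^-7 m⁴; J_BC = π(0.0798)⁴/32 = 3.98×10^-6 m⁴; J_CD = π(0.0373)⁴/32 = 1.90×10^-7 m⁴.
θ = (T/G)·Σ L_i/J_i = (212.0/44.3×10⁹)·(0.803/7.81×10^-7 + 1.29/3.98×10^-6 + 0.659/1.90×10^-7) = 0.02307 rad.

1.32°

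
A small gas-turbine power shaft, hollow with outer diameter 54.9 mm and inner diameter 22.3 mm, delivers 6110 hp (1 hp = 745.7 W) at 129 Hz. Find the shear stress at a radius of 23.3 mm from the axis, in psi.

ω = 2π·129 = 810.5 rad/s, so T = P/ω = 6110×745.7 / 810.5 = 5621 N·m.
J = π(d_o⁴ − d_i⁴)/32 = π(0.0549⁴ − 0.0223⁴)/32 = 8.676×10^-7 m⁴.
Shear stress varies linearly with radius: τ = T·r/J = 5621 × 0.0233 / 8.676×10^-7 = 1.510×10^8 Pa.

21900 psi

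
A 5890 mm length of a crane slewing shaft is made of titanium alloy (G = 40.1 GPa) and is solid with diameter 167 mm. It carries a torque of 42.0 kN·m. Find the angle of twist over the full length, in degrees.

J = πd⁴/32 = π(0.167)⁴/32 = 7.636×10^-5 m⁴.
θ = T·L/(G·J) = 42000 × 5.89 / (40.1×10⁹ × 7.636×10^-5) = 0.08079 rad.

4.63°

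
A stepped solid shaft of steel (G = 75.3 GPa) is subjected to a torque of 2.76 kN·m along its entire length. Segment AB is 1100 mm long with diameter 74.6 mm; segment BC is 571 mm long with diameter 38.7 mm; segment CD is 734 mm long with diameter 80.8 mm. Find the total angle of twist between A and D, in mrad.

J_AB = π(0.0746)⁴/32 = 3.04×10^-6 m⁴; J_BC = π(0.0387)⁴/32 = 2.20×10^-7 m⁴; J_CD = π(0.0808)⁴/32 = 4.18×10^-6 m⁴.
θ = (T/G)·Σ L_i/J_i = (2760/75.3×10⁹)·(1.10/3.04×10^-6 + 0.571/2.20×10^-7 + 0.734/4.18×10^-6) = 0.1147 rad.

115 mrad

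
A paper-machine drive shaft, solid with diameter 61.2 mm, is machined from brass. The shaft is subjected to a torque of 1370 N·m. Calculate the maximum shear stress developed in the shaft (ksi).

4.41 ksi

J = πd⁴/32 = π(0.0612)⁴/32 = 1.377×10^-6 m⁴.
τ_max = T·r/J = 1370 × 0.0306 / 1.377×10^-6 = 3.044×10^7 Pa.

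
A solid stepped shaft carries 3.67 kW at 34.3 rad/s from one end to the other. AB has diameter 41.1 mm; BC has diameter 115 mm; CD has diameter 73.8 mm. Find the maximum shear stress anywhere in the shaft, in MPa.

7.85 MPa

ω = 34.3 rad/s, so T = P/ω = 3.67×10³ / 34.30 = 107.0 N·m.
Under the same torque, τ_max = 16T/(πd³) is largest where d is smallest — segment AB (d = 41.1 mm).
τ_max = 16·107.0/(π·(0.0411)³) = 7.849×10^6 Pa.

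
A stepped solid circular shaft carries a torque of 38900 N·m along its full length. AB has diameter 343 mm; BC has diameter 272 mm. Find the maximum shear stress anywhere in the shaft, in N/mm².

9.84 N/mm²

Under the same torque, τ_max = 16T/(πd³) is largest where d is smallest — segment BC (d = 272 mm).
τ_max = 16·38900/(π·(0.272)³) = 9.845×10^6 Pa.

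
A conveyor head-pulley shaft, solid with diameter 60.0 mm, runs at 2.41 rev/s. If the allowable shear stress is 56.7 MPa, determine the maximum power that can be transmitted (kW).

36.4 kW

J = πd⁴/32 = π(0.0600)⁴/32 = 1.272×10^-6 m⁴.
T_max = τ_allow·J/r = 5.67×10^7 × 1.272×10^-6 / 0.0300 = 2405 N·m.
ω = 2π·2.41 = 15.14 rad/s, so P_max = T_max·ω = 3.641×10^4 W.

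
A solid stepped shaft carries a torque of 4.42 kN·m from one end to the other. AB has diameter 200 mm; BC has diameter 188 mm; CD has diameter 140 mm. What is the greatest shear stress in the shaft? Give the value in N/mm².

8.20 N/mm²

Under the same torque, τ_max = 16T/(πd³) is largest where d is smallest — segment CD (d = 140 mm).
τ_max = 16·4420/(π·(0.140)³) = 8.204×10^6 Pa.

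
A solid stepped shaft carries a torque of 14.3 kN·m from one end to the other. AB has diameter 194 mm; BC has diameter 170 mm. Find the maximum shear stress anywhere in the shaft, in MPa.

14.8 MPa

Under the same torque, τ_max = 16T/(πd³) is largest where d is smallest — segment BC (d = 170 mm).
τ_max = 16·14300/(π·(0.170)³) = 1.482×10^7 Pa.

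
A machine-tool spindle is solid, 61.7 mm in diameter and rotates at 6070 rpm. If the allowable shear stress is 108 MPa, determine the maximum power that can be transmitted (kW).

3170 kW

J = πd⁴/32 = π(0.0617)⁴/32 = 1.423×10^-6 m⁴.
T_max = τ_allow·J/r = 1.08×10^8 × 1.423×10^-6 / 0.0309 = 4981 N·m.
ω = 2π·6070/60 = 635.6 rad/s, so P_max = T_max·ω = 3.166×10^6 W.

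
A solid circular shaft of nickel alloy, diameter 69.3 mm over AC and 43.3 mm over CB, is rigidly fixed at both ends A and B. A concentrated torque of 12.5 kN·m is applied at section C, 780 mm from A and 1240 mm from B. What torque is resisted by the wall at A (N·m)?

Compatibility: T_A·a/J_AC = T_B·b/J_CB with T_A + T_B = T₀.
J_AC = 2.26×10^-6 m⁴, J_CB = 3.45×10^-7 m⁴, so T_A = T₀·(J_AC/a)/((J_AC/a)+(J_CB/b)) = 11410 N·m, T_B = 1094 N·m.

11400 N·m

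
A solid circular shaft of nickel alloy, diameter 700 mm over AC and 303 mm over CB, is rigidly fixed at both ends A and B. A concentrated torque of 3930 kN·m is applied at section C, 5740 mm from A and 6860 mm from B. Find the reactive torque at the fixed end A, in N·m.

3.82e6 N·m

Compatibility: T_A·a/J_AC = T_B·b/J_CB with T_A + T_B = T₀.
J_AC = 0.0236 m⁴, J_CB = 8.28×10^-4 m⁴, so T_A = T₀·(J_AC/a)/((J_AC/a)+(J_CB/b)) = 3.818e6 N·m, T_B = 112100 N·m.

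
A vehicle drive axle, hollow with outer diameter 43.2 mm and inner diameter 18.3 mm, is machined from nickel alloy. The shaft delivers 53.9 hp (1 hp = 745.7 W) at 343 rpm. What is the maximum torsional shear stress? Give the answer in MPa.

ω = 2π·343/60 = 35.92 rad/s, so T = P/ω = 53.9×745.7 / 35.92 = 1119 N·m.
J = π(d_o⁴ − d_i⁴)/32 = π(0.0432⁴ − 0.0183⁴)/32 = 3.309×10^-7 m⁴.
τ_max = T·r/J = 1119 × 0.0216 / 3.309×10^-7 = 7.304×10^7 Pa.

73.0 MPa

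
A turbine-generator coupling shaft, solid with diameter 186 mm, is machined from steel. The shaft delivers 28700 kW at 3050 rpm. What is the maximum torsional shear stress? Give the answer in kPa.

ω = 2π·3050/60 = 319.4 rad/s, so T = P/ω = 28700×10³ / 319.4 = 89860 N·m.
J = πd⁴/32 = π(0.186)⁴/32 = 1.175×10^-4 m⁴.
τ_max = T·r/J = 89860 × 0.0930 / 1.175×10^-4 = 7.112×10^7 Pa.

71100 kPa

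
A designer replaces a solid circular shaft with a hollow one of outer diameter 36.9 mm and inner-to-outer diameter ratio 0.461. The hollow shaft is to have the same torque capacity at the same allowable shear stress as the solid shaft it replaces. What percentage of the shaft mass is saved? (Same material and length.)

18.8 %

Equal τ_max and T ⇒ the solid shaft needs d_s³ = d_o³(1−k⁴), so d_s = 36.9·(1−0.461⁴)^(1/3) = 36.34 mm.
Area ratio A_h/A_s = d_o²(1−k²)/d_s² = (1−k²)/(1−k⁴)^(2/3) = 0.8121.
Mass saving = 1 − 0.8121 = 18.8 %.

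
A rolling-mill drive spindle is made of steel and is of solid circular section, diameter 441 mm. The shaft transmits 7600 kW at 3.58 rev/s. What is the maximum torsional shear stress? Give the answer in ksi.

ω = 2π·3.58 = 22.49 rad/s, so T = P/ω = 7600×10³ / 22.49 = 337900 N·m.
J = πd⁴/32 = π(0.441)⁴/32 = 3.713×10^-3 m⁴.
τ_max = T·r/J = 337900 × 0.221 / 3.713×10^-3 = 2.006×10^7 Pa.

2.91 ksi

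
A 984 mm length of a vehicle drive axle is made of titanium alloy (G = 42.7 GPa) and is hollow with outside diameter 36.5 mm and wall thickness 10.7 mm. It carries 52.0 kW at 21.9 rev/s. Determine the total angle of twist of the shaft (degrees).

2.95°

ω = 2π·21.9 = 137.6 rad/s, so T = P/ω = 52.0×10³ / 137.6 = 377.9 N·m.
J = π(d_o⁴ − d_i⁴)/32 = π(0.0365⁴ − 0.0151⁴)/32 = 1.691×10^-7 m⁴.
θ = T·L/(G·J) = 377.9 × 0.984 / (42.7×10⁹ × 1.691×10^-7) = 0.05149 rad.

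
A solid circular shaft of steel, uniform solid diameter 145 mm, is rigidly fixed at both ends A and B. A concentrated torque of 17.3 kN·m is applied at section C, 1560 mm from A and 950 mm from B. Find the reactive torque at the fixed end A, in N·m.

6550 N·m

With uniform GJ and both ends fixed, compatibility θ_AC = θ_CB gives T_A·a = T_B·b, together with T_A + T_B = T₀.
T_A = T₀·b/(a+b) = 17300·950/2510 = 6548 N·m; T_B = 10750 N·m.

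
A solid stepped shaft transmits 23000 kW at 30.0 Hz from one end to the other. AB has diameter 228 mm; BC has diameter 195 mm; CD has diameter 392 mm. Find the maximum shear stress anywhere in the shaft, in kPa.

ω = 2π·30.0 = 188.5 rad/s, so T = P/ω = 23000×10³ / 188.5 = 122000 N·m.
Under the same torque, τ_max = 16T/(πd³) is largest where d is smallest — segment BC (d = 195 mm).
τ_max = 16·122000/(π·(0.195)³) = 8.381×10^7 Pa.

83800 kPa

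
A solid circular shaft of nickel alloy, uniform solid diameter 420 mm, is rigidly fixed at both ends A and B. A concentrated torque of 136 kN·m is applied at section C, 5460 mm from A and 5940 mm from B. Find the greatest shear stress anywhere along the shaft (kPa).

4870 kPa

With uniform GJ and both ends fixed, compatibility θ_AC = θ_CB gives T_A·a = T_B·b, together with T_A + T_B = T₀.
T_A = T₀·b/(a+b) = 136000·5940/11400 = 70860 N·m; T_B = 65140 N·m.
τ in each portion: τ_AC = 4.87×10^6 Pa, τ_CB = 4.48×10^6 Pa; maximum is in AC.
τ_max = T_AC·r/J = 70860·0.210/3.05×10^-3 = 4.871×10^6 Pa.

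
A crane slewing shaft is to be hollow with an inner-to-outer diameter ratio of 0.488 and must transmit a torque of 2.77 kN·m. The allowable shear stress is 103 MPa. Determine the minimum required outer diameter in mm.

For a hollow shaft with d_i/d_o = 0.488: τ_max = 16T/(π d_o³ (1−k⁴)), so d_o = [16T/(π τ_allow (1−k⁴))]^(1/3) = [16·2770/(π·1.03×10^8·0.9433)]^(1/3) = 0.05256 m.

52.6 mm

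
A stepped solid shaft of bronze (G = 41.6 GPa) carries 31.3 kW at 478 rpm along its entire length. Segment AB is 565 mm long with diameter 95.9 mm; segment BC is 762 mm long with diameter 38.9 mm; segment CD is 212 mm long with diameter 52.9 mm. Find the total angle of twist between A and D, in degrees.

3.22°

ω = 2π·478/60 = 50.06 rad/s, so T = P/ω = 31.3×10³ / 50.06 = 625.3 N·m.
J_AB = π(0.0959)⁴/32 = 8.30×10^-6 m⁴; J_BC = π(0.0389)⁴/32 = 2.25×10^-7 m⁴; J_CD = π(0.0529)⁴/32 = 7.69×10^-7 m⁴.
θ = (T/G)·Σ L_i/J_i = (625.3/41.6×10⁹)·(0.565/8.30×10^-6 + 0.762/2.25×10^-7 + 0.212/7.69×10^-7) = 0.05612 rad.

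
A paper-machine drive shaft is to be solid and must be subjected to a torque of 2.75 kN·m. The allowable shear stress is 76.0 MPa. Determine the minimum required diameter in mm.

For a solid shaft τ_max = 16T/(πd³), so d = (16T/(π τ_allow))^(1/3) = (16·2750/(π·7.60×10^7))^(1/3) = 0.05691 m.

56.9 mm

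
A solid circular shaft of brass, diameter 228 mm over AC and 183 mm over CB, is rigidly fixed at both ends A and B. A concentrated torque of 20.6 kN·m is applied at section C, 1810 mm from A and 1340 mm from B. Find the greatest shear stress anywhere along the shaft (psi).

Compatibility: T_A·a/J_AC = T_B·b/J_CB with T_A + T_B = T₀.
J_AC = 2.65×10^-4 m⁴, J_CB = 1.10×10^-4 m⁴, so T_A = T₀·(J_AC/a)/((J_AC/a)+(J_CB/b)) = 13200 N·m, T_B = 7400 N·m.
τ in each portion: τ_AC = 5.67×10^6 Pa, τ_CB = 6.15×10^6 Pa; maximum is in CB.
τ_max = T_CB·r/J = 7400·0.0915/1.10×10^-4 = 6.149×10^6 Pa.

892 psi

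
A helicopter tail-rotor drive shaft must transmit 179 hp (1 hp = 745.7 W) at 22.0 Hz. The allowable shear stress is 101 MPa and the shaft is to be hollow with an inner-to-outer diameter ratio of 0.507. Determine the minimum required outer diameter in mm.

ω = 2π·22.0 = 138.2 rad/s, so T = P/ω = 179×745.7 / 138.2 = 965.6 N·m.
For a hollow shaft with d_i/d_o = 0.507: τ_max = 16T/(π d_o³ (1−k⁴)), so d_o = [16T/(π τ_allow (1−k⁴))]^(1/3) = [16·965.6/(π·1.01×10^8·0.9339)]^(1/3) = 0.03736 m.

37.4 mm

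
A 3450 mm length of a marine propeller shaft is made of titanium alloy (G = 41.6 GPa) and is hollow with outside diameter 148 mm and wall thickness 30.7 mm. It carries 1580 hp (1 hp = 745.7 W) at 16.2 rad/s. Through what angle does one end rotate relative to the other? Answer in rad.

0.145 rad

ω = 16.2 rad/s, so T = P/ω = 1580×745.7 / 16.20 = 72730 N·m.
J = π(d_o⁴ − d_i⁴)/32 = π(0.148⁴ − 0.0866⁴)/32 = 4.158×10^-5 m⁴.
θ = T·L/(G·J) = 72730 × 3.45 / (41.6×10⁹ × 4.158×10^-5) = 0.1451 rad.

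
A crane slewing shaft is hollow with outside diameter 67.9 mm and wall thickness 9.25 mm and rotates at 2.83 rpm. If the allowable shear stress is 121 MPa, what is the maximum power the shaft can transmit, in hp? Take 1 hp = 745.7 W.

2.13 hp

J = π(d_o⁴ − d_i⁴)/32 = π(0.0679⁴ − 0.0494⁴)/32 = 1.502×10^-6 m⁴.
T_max = τ_allow·J/r = 1.21×10^8 × 1.502×10^-6 / 0.0340 = 5354 N·m.
ω = 2π·2.83/60 = 0.2964 rad/s, so P_max = T_max·ω = 1587 W.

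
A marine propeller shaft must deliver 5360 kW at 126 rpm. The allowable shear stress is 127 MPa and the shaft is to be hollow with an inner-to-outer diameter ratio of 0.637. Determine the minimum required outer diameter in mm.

ω = 2π·126/60 = 13.19 rad/s, so T = P/ω = 5360×10³ / 13.19 = 406200 N·m.
For a hollow shaft with d_i/d_o = 0.637: τ_max = 16T/(π d_o³ (1−k⁴)), so d_o = [16T/(π τ_allow (1−k⁴))]^(1/3) = [16·406200/(π·1.27×10^8·0.8354)]^(1/3) = 0.2692 m.

269 mm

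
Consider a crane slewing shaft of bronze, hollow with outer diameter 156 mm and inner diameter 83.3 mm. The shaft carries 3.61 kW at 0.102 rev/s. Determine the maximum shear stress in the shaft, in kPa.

ω = 2π·0.102 = 0.6409 rad/s, so T = P/ω = 3.61×10³ / 0.6409 = 5633 N·m.
J = π(d_o⁴ − d_i⁴)/32 = π(0.156⁴ − 0.0833⁴)/32 = 5.342×10^-5 m⁴.
τ_max = T·r/J = 5633 × 0.0780 / 5.342×10^-5 = 8.225×10^6 Pa.

8230 kPa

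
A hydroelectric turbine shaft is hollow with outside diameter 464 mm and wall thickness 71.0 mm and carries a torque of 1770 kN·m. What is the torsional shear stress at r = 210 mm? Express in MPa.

106 MPa

J = π(d_o⁴ − d_i⁴)/32 = π(0.464⁴ − 0.322⁴)/32 = 3.495×10^-3 m⁴.
Shear stress varies linearly with radius: τ = T·r/J = 1.770e6 × 0.210 / 3.495×10^-3 = 1.063×10^8 Pa.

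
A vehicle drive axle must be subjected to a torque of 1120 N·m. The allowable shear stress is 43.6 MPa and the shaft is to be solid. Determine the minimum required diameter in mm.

50.8 mm

For a solid shaft τ_max = 16T/(πd³), so d = (16T/(π τ_allow))^(1/3) = (16·1120/(π·4.36×10^7))^(1/3) = 0.05077 m.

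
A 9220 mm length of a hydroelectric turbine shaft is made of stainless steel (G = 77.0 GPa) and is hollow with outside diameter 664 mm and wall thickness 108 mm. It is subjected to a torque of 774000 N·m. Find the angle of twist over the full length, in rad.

0.00613 rad

J = π(d_o⁴ − d_i⁴)/32 = π(0.664⁴ − 0.448⁴)/32 = 0.01513 m⁴.
θ = T·L/(G·J) = 774000 × 9.22 / (77.0×10⁹ × 0.01513) = 6.126×10^-3 rad.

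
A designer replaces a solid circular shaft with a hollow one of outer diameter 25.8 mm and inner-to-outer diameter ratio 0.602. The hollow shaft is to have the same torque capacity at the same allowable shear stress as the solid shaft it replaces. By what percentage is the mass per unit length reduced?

Equal τ_max and T ⇒ the solid shaft needs d_s³ = d_o³(1−k⁴), so d_s = 25.8·(1−0.602⁴)^(1/3) = 24.62 mm.
Area ratio A_h/A_s = d_o²(1−k²)/d_s² = (1−k²)/(1−k⁴)^(2/3) = 0.7003.
Mass saving = 1 − 0.7003 = 30.0 %.

30.0 %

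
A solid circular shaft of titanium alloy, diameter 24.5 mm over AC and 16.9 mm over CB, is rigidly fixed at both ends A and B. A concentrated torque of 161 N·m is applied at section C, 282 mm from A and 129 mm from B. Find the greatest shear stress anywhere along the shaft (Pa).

Compatibility: T_A·a/J_AC = T_B·b/J_CB with T_A + T_B = T₀.
J_AC = 3.54×10^-8 m⁴, J_CB = 8.01×10^-9 m⁴, so T_A = T₀·(J_AC/a)/((J_AC/a)+(J_CB/b)) = 107.7 N·m, T_B = 53.30 N·m.
τ in each portion: τ_AC = 3.73×10^7 Pa, τ_CB = 5.62×10^7 Pa; maximum is in CB.
τ_max = T_CB·r/J = 53.30·0.00845/8.01×10^-9 = 5.624×10^7 Pa.

5.62e7 Pa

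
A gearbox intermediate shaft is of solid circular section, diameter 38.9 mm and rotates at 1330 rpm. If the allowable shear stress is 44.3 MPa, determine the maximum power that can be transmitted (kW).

71.3 kW

J = πd⁴/32 = π(0.0389)⁴/32 = 2.248×10^-7 m⁴.
T_max = τ_allow·J/r = 4.43×10^7 × 2.248×10^-7 / 0.0194 = 512.0 N·m.
ω = 2π·1330/60 = 139.3 rad/s, so P_max = T_max·ω = 7.131×10^4 W.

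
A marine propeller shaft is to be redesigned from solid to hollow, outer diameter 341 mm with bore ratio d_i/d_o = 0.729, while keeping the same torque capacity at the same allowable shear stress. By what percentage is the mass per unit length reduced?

41.5 %

Equal τ_max and T ⇒ the solid shaft needs d_s³ = d_o³(1−k⁴), so d_s = 341·(1−0.729⁴)^(1/3) = 305.3 mm.
Area ratio A_h/A_s = d_o²(1−k²)/d_s² = (1−k²)/(1−k⁴)^(2/3) = 0.5846.
Mass saving = 1 − 0.5846 = 41.5 %.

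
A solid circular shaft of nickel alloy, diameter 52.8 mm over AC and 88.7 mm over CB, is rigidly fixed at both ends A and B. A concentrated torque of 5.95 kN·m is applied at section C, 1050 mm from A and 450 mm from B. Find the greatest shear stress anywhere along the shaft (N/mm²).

41.2 N/mm²

Compatibility: T_A·a/J_AC = T_B·b/J_CB with T_A + T_B = T₀.
J_AC = 7.63×10^-7 m⁴, J_CB = 6.08×10^-6 m⁴, so T_A = T₀·(J_AC/a)/((J_AC/a)+(J_CB/b)) = 303.8 N·m, T_B = 5646 N·m.
τ in each portion: τ_AC = 1.05×10^7 Pa, τ_CB = 4.12×10^7 Pa; maximum is in CB.
τ_max = T_CB·r/J = 5646·0.0444/6.08×10^-6 = 4.121×10^7 Pa.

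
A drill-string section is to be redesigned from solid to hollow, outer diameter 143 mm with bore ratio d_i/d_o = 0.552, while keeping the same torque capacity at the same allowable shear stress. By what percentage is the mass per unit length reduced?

Equal τ_max and T ⇒ the solid shaft needs d_s³ = d_o³(1−k⁴), so d_s = 143·(1−0.552⁴)^(1/3) = 138.4 mm.
Area ratio A_h/A_s = d_o²(1−k²)/d_s² = (1−k²)/(1−k⁴)^(2/3) = 0.7420.
Mass saving = 1 − 0.7420 = 25.8 %.

25.8 %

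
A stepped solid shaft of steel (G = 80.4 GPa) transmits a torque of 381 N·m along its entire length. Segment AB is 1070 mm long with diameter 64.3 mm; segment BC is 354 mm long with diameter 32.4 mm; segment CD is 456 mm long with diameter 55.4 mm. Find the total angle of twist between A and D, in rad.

J_AB = π(0.0643)⁴/32 = 1.68×10^-6 m⁴; J_BC = π(0.0324)⁴/32 = 1.08×10^-7 m⁴; J_CD = π(0.0554)⁴/32 = 9.25×10^-7 m⁴.
θ = (T/G)·Σ L_i/J_i = (381.0/80.4×10⁹)·(1.07/1.68×10^-6 + 0.354/1.08×10^-7 + 0.456/9.25×10^-7) = 0.02086 rad.

0.0209 rad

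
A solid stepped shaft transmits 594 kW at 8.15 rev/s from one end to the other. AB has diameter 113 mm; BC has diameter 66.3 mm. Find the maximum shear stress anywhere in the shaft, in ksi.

ω = 2π·8.15 = 51.21 rad/s, so T = P/ω = 594×10³ / 51.21 = 11600 N·m.
Under the same torque, τ_max = 16T/(πd³) is largest where d is smallest — segment BC (d = 66.3 mm).
τ_max = 16·11600/(π·(0.0663)³) = 2.027×10^8 Pa.

29.4 ksi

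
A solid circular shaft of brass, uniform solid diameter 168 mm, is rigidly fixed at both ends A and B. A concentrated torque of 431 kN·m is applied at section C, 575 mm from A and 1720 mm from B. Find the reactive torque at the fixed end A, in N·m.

With uniform GJ and both ends fixed, compatibility θ_AC = θ_CB gives T_A·a = T_B·b, together with T_A + T_B = T₀.
T_A = T₀·b/(a+b) = 431000·1720/2295 = 323000 N·m; T_B = 108000 N·m.

323000 N·m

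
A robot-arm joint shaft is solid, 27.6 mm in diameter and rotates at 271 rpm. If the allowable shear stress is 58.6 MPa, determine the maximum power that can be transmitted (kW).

J = πd⁴/32 = π(0.0276)⁴/32 = 5.697×10^-8 m⁴.
T_max = τ_allow·J/r = 5.86×10^7 × 5.697×10^-8 / 0.0138 = 241.9 N·m.
ω = 2π·271/60 = 28.38 rad/s, so P_max = T_max·ω = 6865 W.

6.87 kW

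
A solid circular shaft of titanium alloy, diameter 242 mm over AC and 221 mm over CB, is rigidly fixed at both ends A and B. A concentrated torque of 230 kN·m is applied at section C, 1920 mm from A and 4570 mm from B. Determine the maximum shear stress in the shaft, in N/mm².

64.0 N/mm²

Compatibility: T_A·a/J_AC = T_B·b/J_CB with T_A + T_B = T₀.
J_AC = 3.37×10^-4 m⁴, J_CB = 2.34×10^-4 m⁴, so T_A = T₀·(J_AC/a)/((J_AC/a)+(J_CB/b)) = 178000 N·m, T_B = 52010 N·m.
τ in each portion: τ_AC = 6.40×10^7 Pa, τ_CB = 2.45×10^7 Pa; maximum is in AC.
τ_max = T_AC·r/J = 178000·0.121/3.37×10^-4 = 6.396×10^7 Pa.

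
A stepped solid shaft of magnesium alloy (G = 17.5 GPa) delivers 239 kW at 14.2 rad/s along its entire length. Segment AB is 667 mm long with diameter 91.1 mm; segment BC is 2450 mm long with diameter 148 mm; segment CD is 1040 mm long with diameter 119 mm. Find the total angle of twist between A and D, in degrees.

ω = 14.2 rad/s, so T = P/ω = 239×10³ / 14.20 = 16830 N·m.
J_AB = π(0.0911)⁴/32 = 6.76×10^-6 m⁴; J_BC = π(0.148)⁴/32 = 4.71×10^-5 m⁴; J_CD = π(0.119)⁴/32 = 1.97×10^-5 m⁴.
θ = (T/G)·Σ L_i/J_i = (16830/17.5×10⁹)·(0.667/6.76×10^-6 + 2.45/4.71×10^-5 + 1.04/1.97×10^-5) = 0.1957 rad.

11.2°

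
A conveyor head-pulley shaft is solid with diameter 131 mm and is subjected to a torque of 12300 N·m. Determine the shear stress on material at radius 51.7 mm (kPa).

22000 kPa

J = πd⁴/32 = π(0.131)⁴/32 = 2.891×10^-5 m⁴.
Shear stress varies linearly with radius: τ = T·r/J = 12300 × 0.0517 / 2.891×10^-5 = 2.199×10^7 Pa.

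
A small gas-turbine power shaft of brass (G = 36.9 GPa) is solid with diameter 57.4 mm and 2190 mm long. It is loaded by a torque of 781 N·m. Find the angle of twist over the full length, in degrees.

2.49°

J = πd⁴/32 = π(0.0574)⁴/32 = 1.066×10^-6 m⁴.
θ = T·L/(G·J) = 781.0 × 2.19 / (36.9×10⁹ × 1.066×10^-6) = 0.04349 rad.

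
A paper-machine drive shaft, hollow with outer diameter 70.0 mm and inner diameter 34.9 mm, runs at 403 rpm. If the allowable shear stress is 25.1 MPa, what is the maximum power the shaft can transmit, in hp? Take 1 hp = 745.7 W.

J = π(d_o⁴ − d_i⁴)/32 = π(0.0700⁴ − 0.0349⁴)/32 = 2.212×10^-6 m⁴.
T_max = τ_allow·J/r = 2.51×10^7 × 2.212×10^-6 / 0.0350 = 1586 N·m.
ω = 2π·403/60 = 42.20 rad/s, so P_max = T_max·ω = 6.693×10^4 W.

89.8 hp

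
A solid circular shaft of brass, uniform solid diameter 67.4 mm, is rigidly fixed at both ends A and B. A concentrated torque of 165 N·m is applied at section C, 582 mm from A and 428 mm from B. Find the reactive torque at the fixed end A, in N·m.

With uniform GJ and both ends fixed, compatibility θ_AC = θ_CB gives T_A·a = T_B·b, together with T_A + T_B = T₀.
T_A = T₀·b/(a+b) = 165.0·428/1010 = 69.92 N·m; T_B = 95.08 N·m.

69.9 N·m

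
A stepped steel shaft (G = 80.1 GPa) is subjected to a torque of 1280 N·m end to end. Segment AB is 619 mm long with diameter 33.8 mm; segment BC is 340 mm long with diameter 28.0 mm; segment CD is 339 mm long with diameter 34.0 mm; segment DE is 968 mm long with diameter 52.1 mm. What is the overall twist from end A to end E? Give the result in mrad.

J_AB = π(0.0338)⁴/32 = 1.28×10^-7 m⁴; J_BC = π(0.0280)⁴/32 = 6.03×10^-8 m⁴; J_CD = π(0.0340)⁴/32 = 1.31×10^-7 m⁴; J_DE = π(0.0521)⁴/32 = 7.23×10^-7 m⁴.
θ = (T/G)·Σ L_i/J_i = (1280/80.1×10⁹)·(0.619/1.28×10^-7 + 0.340/6.03×10^-8 + 0.339/1.31×10^-7 + 0.968/7.23×10^-7) = 0.2299 rad.

230 mrad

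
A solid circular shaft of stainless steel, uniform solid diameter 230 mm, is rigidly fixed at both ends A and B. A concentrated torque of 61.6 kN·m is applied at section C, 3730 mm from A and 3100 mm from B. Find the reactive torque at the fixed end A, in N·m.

28000 N·m

With uniform GJ and both ends fixed, compatibility θ_AC = θ_CB gives T_A·a = T_B·b, together with T_A + T_B = T₀.
T_A = T₀·b/(a+b) = 61600·3100/6830 = 27960 N·m; T_B = 33640 N·m.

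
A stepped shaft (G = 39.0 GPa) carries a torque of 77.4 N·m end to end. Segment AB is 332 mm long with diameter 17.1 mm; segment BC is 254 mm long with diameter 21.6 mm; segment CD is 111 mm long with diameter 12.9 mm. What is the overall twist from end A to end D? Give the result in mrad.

J_AB = π(0.0171)⁴/32 = 8.39×10^-9 m⁴; J_BC = π(0.0216)⁴/32 = 2.14×10^-8 m⁴; J_CD = π(0.0129)⁴/32 = 2.72×10^-9 m⁴.
θ = (T/G)·Σ L_i/J_i = (77.40/39.0×10⁹)·(0.332/8.39×10^-9 + 0.254/2.14×10^-8 + 0.111/2.72×10^-9) = 0.1831 rad.

183 mrad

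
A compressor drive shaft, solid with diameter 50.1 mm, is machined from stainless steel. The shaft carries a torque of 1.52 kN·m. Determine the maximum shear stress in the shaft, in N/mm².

J = πd⁴/32 = π(0.0501)⁴/32 = 6.185×10^-7 m⁴.
τ_max = T·r/J = 1520 × 0.0250 / 6.185×10^-7 = 6.156×10^7 Pa.

61.6 N/mm²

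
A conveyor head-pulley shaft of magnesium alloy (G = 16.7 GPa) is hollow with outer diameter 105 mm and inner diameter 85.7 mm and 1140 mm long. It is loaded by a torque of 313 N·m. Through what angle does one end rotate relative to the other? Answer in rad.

0.00322 rad

J = π(d_o⁴ − d_i⁴)/32 = π(0.105⁴ − 0.0857⁴)/32 = 6.638×10^-6 m⁴.
θ = T·L/(G·J) = 313.0 × 1.14 / (16.7×10⁹ × 6.638×10^-6) = 3.219×10^-3 rad.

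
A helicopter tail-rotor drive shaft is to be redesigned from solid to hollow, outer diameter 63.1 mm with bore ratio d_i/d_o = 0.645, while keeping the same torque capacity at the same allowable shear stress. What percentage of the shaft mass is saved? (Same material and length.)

33.7 %

Equal τ_max and T ⇒ the solid shaft needs d_s³ = d_o³(1−k⁴), so d_s = 63.1·(1−0.645⁴)^(1/3) = 59.23 mm.
Area ratio A_h/A_s = d_o²(1−k²)/d_s² = (1−k²)/(1−k⁴)^(2/3) = 0.6629.
Mass saving = 1 − 0.6629 = 33.7 %.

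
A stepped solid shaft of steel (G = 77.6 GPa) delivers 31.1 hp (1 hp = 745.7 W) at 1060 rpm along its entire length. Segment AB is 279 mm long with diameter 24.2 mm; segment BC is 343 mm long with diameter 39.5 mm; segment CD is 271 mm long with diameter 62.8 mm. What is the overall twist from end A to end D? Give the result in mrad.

26.7 mrad

ω = 2π·1060/60 = 111.0 rad/s, so T = P/ω = 31.1×745.7 / 111.0 = 208.9 N·m.
J_AB = π(0.0242)⁴/32 = 3.37×10^-8 m⁴; J_BC = π(0.0395)⁴/32 = 2.39×10^-7 m⁴; J_CD = π(0.0628)⁴/32 = 1.53×10^-6 m⁴.
θ = (T/G)·Σ L_i/J_i = (208.9/77.6×10⁹)·(0.279/3.37×10^-8 + 0.343/2.39×10^-7 + 0.271/1.53×10^-6) = 0.02665 rad.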